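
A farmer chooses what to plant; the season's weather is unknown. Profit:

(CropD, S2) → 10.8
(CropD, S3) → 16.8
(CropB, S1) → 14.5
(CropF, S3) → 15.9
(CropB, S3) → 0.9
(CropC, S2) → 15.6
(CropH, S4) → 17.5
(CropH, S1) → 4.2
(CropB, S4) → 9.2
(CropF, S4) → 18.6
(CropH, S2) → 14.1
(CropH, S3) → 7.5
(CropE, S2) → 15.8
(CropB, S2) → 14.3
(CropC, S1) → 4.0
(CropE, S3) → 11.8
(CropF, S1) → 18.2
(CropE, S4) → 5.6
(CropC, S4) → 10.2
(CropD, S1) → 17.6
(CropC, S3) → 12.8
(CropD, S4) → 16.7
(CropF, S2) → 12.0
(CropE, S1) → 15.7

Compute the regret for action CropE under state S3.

Best payoff under S3 is 16.8.
Regret = 16.8 − 11.8 = 5.0.

5.0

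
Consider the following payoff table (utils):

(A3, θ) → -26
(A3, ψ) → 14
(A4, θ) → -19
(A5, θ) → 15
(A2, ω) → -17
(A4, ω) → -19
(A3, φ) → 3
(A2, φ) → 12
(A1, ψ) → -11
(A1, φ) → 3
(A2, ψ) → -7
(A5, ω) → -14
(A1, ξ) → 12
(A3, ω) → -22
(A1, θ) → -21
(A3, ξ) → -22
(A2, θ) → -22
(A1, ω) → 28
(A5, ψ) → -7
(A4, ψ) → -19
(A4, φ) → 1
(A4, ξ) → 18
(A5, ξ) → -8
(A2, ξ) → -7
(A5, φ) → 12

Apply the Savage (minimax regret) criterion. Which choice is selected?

A1

Column bests: θ=15, φ=12, ψ=14, ω=28, ξ=18.
A1 regrets: 36, 9, 25, 0, 6 → max 36
A2 regrets: 37, 0, 21, 45, 25 → max 45
A3 regrets: 41, 9, 0, 50, 40 → max 50
A4 regrets: 34, 11, 33, 47, 0 → max 47
A5 regrets: 0, 0, 21, 42, 26 → max 42
Smallest max regret = 36 → A1.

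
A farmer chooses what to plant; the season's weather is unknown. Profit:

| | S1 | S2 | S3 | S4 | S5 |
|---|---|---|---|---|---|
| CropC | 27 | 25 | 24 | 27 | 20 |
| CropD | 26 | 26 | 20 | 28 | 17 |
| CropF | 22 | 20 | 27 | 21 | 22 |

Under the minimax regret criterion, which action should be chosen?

CropC

Column bests: S1=27, S2=26, S3=27, S4=28, S5=22.
CropC regrets: 0, 1, 3, 1, 2 → max 3
CropD regrets: 1, 0, 7, 0, 5 → max 7
CropF regrets: 5, 6, 0, 7, 0 → max 7
Smallest max regret = 3 → CropC.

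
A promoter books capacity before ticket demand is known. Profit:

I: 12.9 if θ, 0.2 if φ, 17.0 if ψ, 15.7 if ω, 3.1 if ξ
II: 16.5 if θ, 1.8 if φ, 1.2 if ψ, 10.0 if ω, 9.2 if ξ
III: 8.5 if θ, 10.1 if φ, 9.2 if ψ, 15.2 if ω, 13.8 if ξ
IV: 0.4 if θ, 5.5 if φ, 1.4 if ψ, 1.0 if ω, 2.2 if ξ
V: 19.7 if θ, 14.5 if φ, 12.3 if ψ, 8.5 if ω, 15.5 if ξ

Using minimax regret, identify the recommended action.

Column bests: θ=19.7, φ=14.5, ψ=17.0, ω=15.7, ξ=15.5.
I regrets: 6.8, 14.3, 0.0, 0.0, 12.4 → max 14.3
II regrets: 3.2, 12.7, 15.8, 5.7, 6.3 → max 15.8
III regrets: 11.2, 4.4, 7.8, 0.5, 1.7 → max 11.2
IV regrets: 19.3, 9.0, 15.6, 14.7, 13.3 → max 19.3
V regrets: 0.0, 0.0, 4.7, 7.2, 0.0 → max 7.2
Smallest max regret = 7.2 → V.

V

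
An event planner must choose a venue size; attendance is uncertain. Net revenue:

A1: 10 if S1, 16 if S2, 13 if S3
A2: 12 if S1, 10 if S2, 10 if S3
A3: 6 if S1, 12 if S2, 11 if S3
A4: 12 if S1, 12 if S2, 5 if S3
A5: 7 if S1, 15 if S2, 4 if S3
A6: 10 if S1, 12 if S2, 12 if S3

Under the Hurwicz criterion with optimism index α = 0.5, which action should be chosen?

A1: 0.5·16 + 0.5·10 = 13
A2: 0.5·12 + 0.5·10 = 11
A3: 0.5·12 + 0.5·6 = 9
A4: 0.5·12 + 0.5·5 = 8.5
A5: 0.5·15 + 0.5·4 = 9.5
A6: 0.5·12 + 0.5·10 = 11
Highest Hurwicz score = 13 → A1.

A1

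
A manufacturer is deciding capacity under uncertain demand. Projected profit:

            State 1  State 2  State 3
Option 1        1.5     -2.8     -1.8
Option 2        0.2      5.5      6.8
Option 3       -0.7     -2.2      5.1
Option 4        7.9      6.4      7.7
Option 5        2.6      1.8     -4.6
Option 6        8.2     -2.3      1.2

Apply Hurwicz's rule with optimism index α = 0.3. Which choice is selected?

Option 4

Option 1: 0.3·1.5 + 0.7·(-2.8) = -1.51
Option 2: 0.3·6.8 + 0.7·0.2 = 2.18
Option 3: 0.3·5.1 + 0.7·(-2.2) = -0.01
Option 4: 0.3·7.9 + 0.7·6.4 = 6.85
Option 5: 0.3·2.6 + 0.7·(-4.6) = -2.44
Option 6: 0.3·8.2 + 0.7·(-2.3) = 0.85
Highest Hurwicz score = 6.85 → Option 4.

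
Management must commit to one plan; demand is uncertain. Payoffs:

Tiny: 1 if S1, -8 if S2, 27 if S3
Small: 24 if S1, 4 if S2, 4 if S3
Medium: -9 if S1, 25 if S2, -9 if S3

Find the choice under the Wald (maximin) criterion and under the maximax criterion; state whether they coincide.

maximin → Small; maximax → Tiny (disagree)

Row minima: Tiny=-8, Small=4, Medium=-9
Best worst-case = 4 → Small.
Row maxima: Tiny=27, Small=24, Medium=25
Best best-case = 27 → Tiny.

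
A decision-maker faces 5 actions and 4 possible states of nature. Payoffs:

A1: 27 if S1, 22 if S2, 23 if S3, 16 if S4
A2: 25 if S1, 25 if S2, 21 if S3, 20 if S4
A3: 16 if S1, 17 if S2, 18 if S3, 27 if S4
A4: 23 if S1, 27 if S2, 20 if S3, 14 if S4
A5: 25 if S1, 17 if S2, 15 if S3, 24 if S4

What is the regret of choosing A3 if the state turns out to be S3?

Best payoff under S3 is 23.
Regret = 23 − 18 = 5.

5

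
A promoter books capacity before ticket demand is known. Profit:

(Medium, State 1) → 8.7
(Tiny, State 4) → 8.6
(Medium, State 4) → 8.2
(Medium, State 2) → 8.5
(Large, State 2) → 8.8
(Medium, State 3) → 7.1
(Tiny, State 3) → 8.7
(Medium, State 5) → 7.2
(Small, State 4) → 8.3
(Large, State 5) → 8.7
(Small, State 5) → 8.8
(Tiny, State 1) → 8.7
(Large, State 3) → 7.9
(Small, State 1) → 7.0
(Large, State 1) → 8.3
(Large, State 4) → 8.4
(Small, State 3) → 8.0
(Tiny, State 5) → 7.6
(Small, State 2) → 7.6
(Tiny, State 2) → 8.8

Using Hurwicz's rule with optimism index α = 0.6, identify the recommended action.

Large

Tiny: 0.6·8.8 + 0.4·7.6 = 8.32
Small: 0.6·8.8 + 0.4·7.0 = 8.08
Medium: 0.6·8.7 + 0.4·7.1 = 8.06
Large: 0.6·8.8 + 0.4·7.9 = 8.44
Highest Hurwicz score = 8.44 → Large.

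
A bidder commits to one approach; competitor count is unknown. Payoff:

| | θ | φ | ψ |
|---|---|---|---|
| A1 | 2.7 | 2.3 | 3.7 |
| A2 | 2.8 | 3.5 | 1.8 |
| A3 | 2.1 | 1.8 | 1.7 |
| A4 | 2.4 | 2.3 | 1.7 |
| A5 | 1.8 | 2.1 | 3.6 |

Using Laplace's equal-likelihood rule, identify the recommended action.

Row averages: A1=2.9, A2=2.7, A3=28/15, A4=32/15, A5=2.5
Highest average = 2.9 → A1.

A1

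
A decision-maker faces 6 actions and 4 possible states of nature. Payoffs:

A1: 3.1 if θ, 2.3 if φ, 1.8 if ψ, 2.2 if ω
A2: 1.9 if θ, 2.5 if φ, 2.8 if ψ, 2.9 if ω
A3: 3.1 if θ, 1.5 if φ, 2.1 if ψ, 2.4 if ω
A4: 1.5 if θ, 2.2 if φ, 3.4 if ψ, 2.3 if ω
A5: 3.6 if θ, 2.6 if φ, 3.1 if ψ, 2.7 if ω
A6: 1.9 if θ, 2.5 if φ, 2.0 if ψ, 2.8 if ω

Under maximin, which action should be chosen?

A5

Row minima: A1=1.8, A2=1.9, A3=1.5, A4=1.5, A5=2.6, A6=1.9
Best worst-case = 2.6 → A5.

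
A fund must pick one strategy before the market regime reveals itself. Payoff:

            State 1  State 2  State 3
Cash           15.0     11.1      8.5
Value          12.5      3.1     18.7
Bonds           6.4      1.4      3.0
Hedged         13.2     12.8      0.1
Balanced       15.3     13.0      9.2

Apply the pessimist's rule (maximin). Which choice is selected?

Row minima: Cash=8.5, Value=3.1, Bonds=1.4, Hedged=0.1, Balanced=9.2
Best worst-case = 9.2 → Balanced.

Balanced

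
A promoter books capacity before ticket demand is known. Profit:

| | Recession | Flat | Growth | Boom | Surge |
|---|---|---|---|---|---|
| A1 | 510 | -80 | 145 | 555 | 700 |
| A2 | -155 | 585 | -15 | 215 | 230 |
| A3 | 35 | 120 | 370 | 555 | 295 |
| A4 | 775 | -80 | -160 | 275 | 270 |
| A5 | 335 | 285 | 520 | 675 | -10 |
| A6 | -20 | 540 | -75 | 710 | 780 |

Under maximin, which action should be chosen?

Row minima: A1=-80, A2=-155, A3=35, A4=-160, A5=-10, A6=-75
Best worst-case = 35 → A3.

A3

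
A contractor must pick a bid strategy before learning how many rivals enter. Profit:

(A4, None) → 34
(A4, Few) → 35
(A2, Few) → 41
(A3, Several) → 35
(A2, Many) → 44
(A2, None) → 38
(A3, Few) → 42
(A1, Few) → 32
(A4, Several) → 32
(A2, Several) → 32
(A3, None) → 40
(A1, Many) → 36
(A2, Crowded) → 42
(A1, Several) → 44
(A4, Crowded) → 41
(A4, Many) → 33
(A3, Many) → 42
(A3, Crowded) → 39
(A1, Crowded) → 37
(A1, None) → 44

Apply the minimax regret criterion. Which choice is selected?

A3

Column bests: None=44, Few=42, Several=44, Many=44, Crowded=42.
A1 regrets: 0, 10, 0, 8, 5 → max 10
A2 regrets: 6, 1, 12, 0, 0 → max 12
A3 regrets: 4, 0, 9, 2, 3 → max 9
A4 regrets: 10, 7, 12, 11, 1 → max 12
Smallest max regret = 9 → A3.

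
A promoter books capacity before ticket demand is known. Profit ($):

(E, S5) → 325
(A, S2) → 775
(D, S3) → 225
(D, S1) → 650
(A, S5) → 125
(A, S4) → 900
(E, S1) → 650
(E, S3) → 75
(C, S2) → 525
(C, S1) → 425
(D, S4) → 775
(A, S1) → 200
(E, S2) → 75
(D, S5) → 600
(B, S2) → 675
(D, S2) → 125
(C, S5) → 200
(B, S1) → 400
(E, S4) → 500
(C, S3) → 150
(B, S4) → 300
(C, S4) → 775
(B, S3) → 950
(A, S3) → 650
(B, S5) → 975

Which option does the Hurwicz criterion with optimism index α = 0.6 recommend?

B

A: 0.6·900 + 0.4·125 = 590
B: 0.6·975 + 0.4·300 = 705
C: 0.6·775 + 0.4·150 = 525
D: 0.6·775 + 0.4·125 = 515
E: 0.6·650 + 0.4·75 = 420
Highest Hurwicz score = 705 → B.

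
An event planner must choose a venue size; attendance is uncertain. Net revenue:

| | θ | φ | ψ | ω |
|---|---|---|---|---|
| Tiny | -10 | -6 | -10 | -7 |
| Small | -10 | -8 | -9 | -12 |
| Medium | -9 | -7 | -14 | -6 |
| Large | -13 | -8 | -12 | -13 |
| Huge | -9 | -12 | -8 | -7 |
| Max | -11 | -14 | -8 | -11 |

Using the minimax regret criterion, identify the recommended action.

Column bests: θ=-9, φ=-6, ψ=-8, ω=-6.
Tiny regrets: 1, 0, 2, 1 → max 2
Small regrets: 1, 2, 1, 6 → max 6
Medium regrets: 0, 1, 6, 0 → max 6
Large regrets: 4, 2, 4, 7 → max 7
Huge regrets: 0, 6, 0, 1 → max 6
Max regrets: 2, 8, 0, 5 → max 8
Smallest max regret = 2 → Tiny.

Tiny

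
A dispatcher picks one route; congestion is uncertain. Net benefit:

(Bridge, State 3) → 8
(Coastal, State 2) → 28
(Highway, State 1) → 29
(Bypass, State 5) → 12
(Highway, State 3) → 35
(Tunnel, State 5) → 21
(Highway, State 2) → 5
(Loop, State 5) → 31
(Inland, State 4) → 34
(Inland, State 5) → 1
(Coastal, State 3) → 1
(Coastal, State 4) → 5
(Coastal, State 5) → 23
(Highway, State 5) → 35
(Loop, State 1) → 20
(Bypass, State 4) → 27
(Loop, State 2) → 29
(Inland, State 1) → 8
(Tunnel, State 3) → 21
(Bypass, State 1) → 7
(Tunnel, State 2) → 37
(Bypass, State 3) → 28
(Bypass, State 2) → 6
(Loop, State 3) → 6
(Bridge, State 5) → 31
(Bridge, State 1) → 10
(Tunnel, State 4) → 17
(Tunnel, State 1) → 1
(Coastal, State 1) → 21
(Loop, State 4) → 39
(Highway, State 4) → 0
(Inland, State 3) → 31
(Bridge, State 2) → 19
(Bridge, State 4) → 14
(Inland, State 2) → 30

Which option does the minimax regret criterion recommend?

Column bests: State 1=29, State 2=37, State 3=35, State 4=39, State 5=35.
Bypass regrets: 22, 31, 7, 12, 23 → max 31
Bridge regrets: 19, 18, 27, 25, 4 → max 27
Inland regrets: 21, 7, 4, 5, 34 → max 34
Loop regrets: 9, 8, 29, 0, 4 → max 29
Tunnel regrets: 28, 0, 14, 22, 14 → max 28
Coastal regrets: 8, 9, 34, 34, 12 → max 34
Highway regrets: 0, 32, 0, 39, 0 → max 39
Smallest max regret = 27 → Bridge.

Bridge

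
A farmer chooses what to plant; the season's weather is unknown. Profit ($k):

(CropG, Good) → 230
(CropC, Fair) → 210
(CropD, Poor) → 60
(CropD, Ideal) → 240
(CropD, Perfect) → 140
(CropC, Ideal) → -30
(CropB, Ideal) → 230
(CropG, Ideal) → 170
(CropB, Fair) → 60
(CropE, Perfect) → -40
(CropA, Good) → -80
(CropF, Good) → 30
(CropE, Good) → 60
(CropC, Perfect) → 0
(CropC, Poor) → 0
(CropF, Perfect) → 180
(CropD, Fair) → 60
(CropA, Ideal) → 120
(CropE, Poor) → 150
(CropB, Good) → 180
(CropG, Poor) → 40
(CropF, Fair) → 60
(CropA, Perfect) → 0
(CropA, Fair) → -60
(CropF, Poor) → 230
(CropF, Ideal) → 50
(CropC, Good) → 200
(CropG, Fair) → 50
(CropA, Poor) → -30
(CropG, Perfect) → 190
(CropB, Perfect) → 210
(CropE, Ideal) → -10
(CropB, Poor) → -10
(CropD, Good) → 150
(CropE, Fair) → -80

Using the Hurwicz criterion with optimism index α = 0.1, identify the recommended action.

CropD

CropF: 0.1·230 + 0.9·30 = 50
CropG: 0.1·230 + 0.9·40 = 59
CropA: 0.1·120 + 0.9·(-80) = -60
CropB: 0.1·230 + 0.9·(-10) = 14
CropD: 0.1·240 + 0.9·60 = 78
CropC: 0.1·210 + 0.9·(-30) = -6
CropE: 0.1·150 + 0.9·(-80) = -57
Highest Hurwicz score = 78 → CropD.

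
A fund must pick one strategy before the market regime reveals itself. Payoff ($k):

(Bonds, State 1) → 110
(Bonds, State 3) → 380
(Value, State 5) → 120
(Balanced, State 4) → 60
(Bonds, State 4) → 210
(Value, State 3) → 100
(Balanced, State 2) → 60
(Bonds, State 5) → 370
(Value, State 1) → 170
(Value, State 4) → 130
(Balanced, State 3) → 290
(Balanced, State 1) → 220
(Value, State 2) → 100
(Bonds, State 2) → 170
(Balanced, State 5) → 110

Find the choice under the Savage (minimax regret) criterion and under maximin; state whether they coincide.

minimax regret → Bonds; maximin → Bonds (agree)

Column bests: State 1=220, State 2=170, State 3=380, State 4=210, State 5=370.
Balanced regrets: 0, 110, 90, 150, 260 → max 260
Value regrets: 50, 70, 280, 80, 250 → max 280
Bonds regrets: 110, 0, 0, 0, 0 → max 110
Smallest max regret = 110 → Bonds.
Row minima: Balanced=60, Value=100, Bonds=110
Best worst-case = 110 → Bonds.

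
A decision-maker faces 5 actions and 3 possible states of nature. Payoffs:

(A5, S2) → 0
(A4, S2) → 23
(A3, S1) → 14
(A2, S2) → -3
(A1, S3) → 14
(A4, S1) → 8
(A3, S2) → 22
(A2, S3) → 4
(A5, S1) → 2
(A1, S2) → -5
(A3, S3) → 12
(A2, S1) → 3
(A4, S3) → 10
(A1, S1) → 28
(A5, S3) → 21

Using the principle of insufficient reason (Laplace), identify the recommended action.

A3

Row averages: A1=37/3, A2=4/3, A3=16, A4=41/3, A5=23/3
Highest average = 16 → A3.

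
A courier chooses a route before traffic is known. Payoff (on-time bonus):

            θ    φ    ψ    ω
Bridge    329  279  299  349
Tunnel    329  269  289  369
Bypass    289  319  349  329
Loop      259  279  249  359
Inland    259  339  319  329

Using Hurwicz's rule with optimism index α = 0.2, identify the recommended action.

Bypass

Bridge: 0.2·349 + 0.8·279 = 293
Tunnel: 0.2·369 + 0.8·269 = 289
Bypass: 0.2·349 + 0.8·289 = 301
Loop: 0.2·359 + 0.8·249 = 271
Inland: 0.2·339 + 0.8·259 = 275
Highest Hurwicz score = 301 → Bypass.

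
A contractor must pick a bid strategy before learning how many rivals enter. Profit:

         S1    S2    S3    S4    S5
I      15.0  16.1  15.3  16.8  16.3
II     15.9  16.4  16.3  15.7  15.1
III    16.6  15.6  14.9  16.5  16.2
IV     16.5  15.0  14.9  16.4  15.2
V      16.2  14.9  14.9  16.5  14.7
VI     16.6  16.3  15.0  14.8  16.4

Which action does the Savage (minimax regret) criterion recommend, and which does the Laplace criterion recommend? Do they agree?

Column bests: S1=16.6, S2=16.4, S3=16.3, S4=16.8, S5=16.4.
I regrets: 1.6, 0.3, 1.0, 0.0, 0.1 → max 1.6
II regrets: 0.7, 0.0, 0.0, 1.1, 1.3 → max 1.3
III regrets: 0.0, 0.8, 1.4, 0.3, 0.2 → max 1.4
IV regrets: 0.1, 1.4, 1.4, 0.4, 1.2 → max 1.4
V regrets: 0.4, 1.5, 1.4, 0.3, 1.7 → max 1.7
VI regrets: 0.0, 0.1, 1.3, 2.0, 0.0 → max 2.0
Smallest max regret = 1.3 → II.
Row averages: I=15.9, II=15.88, III=15.96, IV=15.6, V=15.44, VI=15.82
Highest average = 15.96 → III.

minimax regret → II; laplace → III (disagree)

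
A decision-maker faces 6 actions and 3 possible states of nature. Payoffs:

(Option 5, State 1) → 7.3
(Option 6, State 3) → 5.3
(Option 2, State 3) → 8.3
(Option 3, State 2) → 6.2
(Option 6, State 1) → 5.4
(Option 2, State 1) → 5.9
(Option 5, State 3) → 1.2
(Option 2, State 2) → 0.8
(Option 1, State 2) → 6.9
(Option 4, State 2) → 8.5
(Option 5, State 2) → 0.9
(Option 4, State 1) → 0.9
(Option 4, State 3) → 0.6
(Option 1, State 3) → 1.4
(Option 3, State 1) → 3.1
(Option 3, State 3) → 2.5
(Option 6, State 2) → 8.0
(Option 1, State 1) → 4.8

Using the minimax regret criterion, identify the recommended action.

Column bests: State 1=7.3, State 2=8.5, State 3=8.3.
Option 1 regrets: 2.5, 1.6, 6.9 → max 6.9
Option 2 regrets: 1.4, 7.7, 0.0 → max 7.7
Option 3 regrets: 4.2, 2.3, 5.8 → max 5.8
Option 4 regrets: 6.4, 0.0, 7.7 → max 7.7
Option 5 regrets: 0.0, 7.6, 7.1 → max 7.6
Option 6 regrets: 1.9, 0.5, 3.0 → max 3.0
Smallest max regret = 3.0 → Option 6.

Option 6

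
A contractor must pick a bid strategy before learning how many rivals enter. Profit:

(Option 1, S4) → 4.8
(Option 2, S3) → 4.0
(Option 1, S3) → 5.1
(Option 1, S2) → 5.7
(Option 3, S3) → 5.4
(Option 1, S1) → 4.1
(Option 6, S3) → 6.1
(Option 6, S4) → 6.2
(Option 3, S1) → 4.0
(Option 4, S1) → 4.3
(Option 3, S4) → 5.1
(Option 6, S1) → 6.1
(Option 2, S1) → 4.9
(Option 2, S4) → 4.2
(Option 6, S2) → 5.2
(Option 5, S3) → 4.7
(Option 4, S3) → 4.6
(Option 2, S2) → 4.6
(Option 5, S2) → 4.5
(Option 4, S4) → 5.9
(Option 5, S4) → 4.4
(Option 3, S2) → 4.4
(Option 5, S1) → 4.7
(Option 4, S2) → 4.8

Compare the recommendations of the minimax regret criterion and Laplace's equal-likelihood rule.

Column bests: S1=6.1, S2=5.7, S3=6.1, S4=6.2.
Option 1 regrets: 2.0, 0.0, 1.0, 1.4 → max 2.0
Option 2 regrets: 1.2, 1.1, 2.1, 2.0 → max 2.1
Option 3 regrets: 2.1, 1.3, 0.7, 1.1 → max 2.1
Option 4 regrets: 1.8, 0.9, 1.5, 0.3 → max 1.8
Option 5 regrets: 1.4, 1.2, 1.4, 1.8 → max 1.8
Option 6 regrets: 0.0, 0.5, 0.0, 0.0 → max 0.5
Smallest max regret = 0.5 → Option 6.
Row averages: Option 1=4.925, Option 2=4.425, Option 3=4.725, Option 4=4.9, Option 5=4.575, Option 6=5.9
Highest average = 5.9 → Option 6.

minimax regret → Option 6; laplace → Option 6 (agree)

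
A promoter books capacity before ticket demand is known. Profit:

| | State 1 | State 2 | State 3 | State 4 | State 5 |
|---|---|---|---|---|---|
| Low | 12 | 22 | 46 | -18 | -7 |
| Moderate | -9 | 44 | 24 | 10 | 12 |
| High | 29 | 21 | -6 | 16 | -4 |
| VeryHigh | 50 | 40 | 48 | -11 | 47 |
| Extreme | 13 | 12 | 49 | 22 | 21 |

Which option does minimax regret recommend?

Column bests: State 1=50, State 2=44, State 3=49, State 4=22, State 5=47.
Low regrets: 38, 22, 3, 40, 54 → max 54
Moderate regrets: 59, 0, 25, 12, 35 → max 59
High regrets: 21, 23, 55, 6, 51 → max 55
VeryHigh regrets: 0, 4, 1, 33, 0 → max 33
Extreme regrets: 37, 32, 0, 0, 26 → max 37
Smallest max regret = 33 → VeryHigh.

VeryHigh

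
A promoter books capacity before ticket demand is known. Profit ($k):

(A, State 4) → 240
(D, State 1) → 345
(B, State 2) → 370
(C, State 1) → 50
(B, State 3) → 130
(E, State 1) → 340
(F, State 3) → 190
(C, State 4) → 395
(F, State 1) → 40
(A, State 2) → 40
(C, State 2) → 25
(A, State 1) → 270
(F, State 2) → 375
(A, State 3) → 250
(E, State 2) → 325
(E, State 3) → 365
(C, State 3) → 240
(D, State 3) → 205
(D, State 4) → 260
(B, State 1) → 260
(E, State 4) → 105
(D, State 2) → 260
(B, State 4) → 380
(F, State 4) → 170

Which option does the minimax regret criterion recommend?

Column bests: State 1=345, State 2=375, State 3=365, State 4=395.
A regrets: 75, 335, 115, 155 → max 335
B regrets: 85, 5, 235, 15 → max 235
C regrets: 295, 350, 125, 0 → max 350
D regrets: 0, 115, 160, 135 → max 160
E regrets: 5, 50, 0, 290 → max 290
F regrets: 305, 0, 175, 225 → max 305
Smallest max regret = 160 → D.

D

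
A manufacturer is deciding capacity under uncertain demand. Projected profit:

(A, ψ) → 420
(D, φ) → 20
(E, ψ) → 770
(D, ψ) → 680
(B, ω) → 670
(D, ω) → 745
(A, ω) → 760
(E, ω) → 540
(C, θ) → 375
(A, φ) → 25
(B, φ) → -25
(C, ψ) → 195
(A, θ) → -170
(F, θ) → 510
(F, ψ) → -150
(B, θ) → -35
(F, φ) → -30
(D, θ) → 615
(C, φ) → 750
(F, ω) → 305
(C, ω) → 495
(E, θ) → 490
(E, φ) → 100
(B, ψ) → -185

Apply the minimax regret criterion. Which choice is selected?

C

Column bests: θ=615, φ=750, ψ=770, ω=760.
A regrets: 785, 725, 350, 0 → max 785
B regrets: 650, 775, 955, 90 → max 955
C regrets: 240, 0, 575, 265 → max 575
D regrets: 0, 730, 90, 15 → max 730
E regrets: 125, 650, 0, 220 → max 650
F regrets: 105, 780, 920, 455 → max 920
Smallest max regret = 575 → C.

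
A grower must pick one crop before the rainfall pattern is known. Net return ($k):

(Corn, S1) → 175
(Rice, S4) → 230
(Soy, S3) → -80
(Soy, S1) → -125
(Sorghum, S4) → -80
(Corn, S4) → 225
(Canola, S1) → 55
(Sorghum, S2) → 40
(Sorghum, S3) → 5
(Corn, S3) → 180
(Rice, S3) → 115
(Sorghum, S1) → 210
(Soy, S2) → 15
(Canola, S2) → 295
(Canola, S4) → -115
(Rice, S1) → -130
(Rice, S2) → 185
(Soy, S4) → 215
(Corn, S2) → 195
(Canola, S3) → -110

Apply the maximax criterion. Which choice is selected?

Row maxima: Rice=230, Sorghum=210, Canola=295, Corn=225, Soy=215
Best best-case = 295 → Canola.

Canola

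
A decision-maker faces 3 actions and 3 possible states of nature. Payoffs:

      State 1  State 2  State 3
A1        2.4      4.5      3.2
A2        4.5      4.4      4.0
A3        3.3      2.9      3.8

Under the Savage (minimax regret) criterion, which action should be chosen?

Column bests: State 1=4.5, State 2=4.5, State 3=4.0.
A1 regrets: 2.1, 0.0, 0.8 → max 2.1
A2 regrets: 0.0, 0.1, 0.0 → max 0.1
A3 regrets: 1.2, 1.6, 0.2 → max 1.6
Smallest max regret = 0.1 → A2.

A2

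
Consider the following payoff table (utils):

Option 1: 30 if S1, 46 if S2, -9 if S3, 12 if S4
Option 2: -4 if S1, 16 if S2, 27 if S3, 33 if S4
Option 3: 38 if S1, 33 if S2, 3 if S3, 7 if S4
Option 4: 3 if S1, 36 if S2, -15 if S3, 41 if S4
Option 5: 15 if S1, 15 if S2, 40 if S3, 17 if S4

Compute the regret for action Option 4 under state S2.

Best payoff under S2 is 46.
Regret = 46 − 36 = 10.

10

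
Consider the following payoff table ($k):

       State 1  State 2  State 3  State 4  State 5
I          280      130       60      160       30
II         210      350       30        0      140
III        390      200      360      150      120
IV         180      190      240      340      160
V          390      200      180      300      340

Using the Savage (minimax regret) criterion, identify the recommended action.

Column bests: State 1=390, State 2=350, State 3=360, State 4=340, State 5=340.
I regrets: 110, 220, 300, 180, 310 → max 310
II regrets: 180, 0, 330, 340, 200 → max 340
III regrets: 0, 150, 0, 190, 220 → max 220
IV regrets: 210, 160, 120, 0, 180 → max 210
V regrets: 0, 150, 180, 40, 0 → max 180
Smallest max regret = 180 → V.

V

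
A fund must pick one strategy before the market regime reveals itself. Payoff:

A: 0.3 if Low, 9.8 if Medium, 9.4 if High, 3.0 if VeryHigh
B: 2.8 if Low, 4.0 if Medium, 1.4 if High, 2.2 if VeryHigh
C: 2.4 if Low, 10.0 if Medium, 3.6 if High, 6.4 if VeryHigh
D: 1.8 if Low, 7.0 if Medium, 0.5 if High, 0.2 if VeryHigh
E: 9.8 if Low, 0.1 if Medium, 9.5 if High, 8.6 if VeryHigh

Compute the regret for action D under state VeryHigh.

8.4

Best payoff under VeryHigh is 8.6.
Regret = 8.6 − 0.2 = 8.4.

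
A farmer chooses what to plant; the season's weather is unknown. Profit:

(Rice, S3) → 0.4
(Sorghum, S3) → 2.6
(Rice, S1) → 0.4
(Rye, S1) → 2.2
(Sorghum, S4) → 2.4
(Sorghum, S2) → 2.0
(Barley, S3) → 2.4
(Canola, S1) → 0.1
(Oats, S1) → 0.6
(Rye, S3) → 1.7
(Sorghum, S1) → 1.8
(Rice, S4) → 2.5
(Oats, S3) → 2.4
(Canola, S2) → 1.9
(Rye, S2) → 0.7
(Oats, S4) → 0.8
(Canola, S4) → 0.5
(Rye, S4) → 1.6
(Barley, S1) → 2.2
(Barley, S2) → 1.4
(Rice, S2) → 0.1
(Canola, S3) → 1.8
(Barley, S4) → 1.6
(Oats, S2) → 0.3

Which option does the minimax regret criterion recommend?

Sorghum

Column bests: S1=2.2, S2=2.0, S3=2.6, S4=2.5.
Sorghum regrets: 0.4, 0.0, 0.0, 0.1 → max 0.4
Barley regrets: 0.0, 0.6, 0.2, 0.9 → max 0.9
Rye regrets: 0.0, 1.3, 0.9, 0.9 → max 1.3
Canola regrets: 2.1, 0.1, 0.8, 2.0 → max 2.1
Rice regrets: 1.8, 1.9, 2.2, 0.0 → max 2.2
Oats regrets: 1.6, 1.7, 0.2, 1.7 → max 1.7
Smallest max regret = 0.4 → Sorghum.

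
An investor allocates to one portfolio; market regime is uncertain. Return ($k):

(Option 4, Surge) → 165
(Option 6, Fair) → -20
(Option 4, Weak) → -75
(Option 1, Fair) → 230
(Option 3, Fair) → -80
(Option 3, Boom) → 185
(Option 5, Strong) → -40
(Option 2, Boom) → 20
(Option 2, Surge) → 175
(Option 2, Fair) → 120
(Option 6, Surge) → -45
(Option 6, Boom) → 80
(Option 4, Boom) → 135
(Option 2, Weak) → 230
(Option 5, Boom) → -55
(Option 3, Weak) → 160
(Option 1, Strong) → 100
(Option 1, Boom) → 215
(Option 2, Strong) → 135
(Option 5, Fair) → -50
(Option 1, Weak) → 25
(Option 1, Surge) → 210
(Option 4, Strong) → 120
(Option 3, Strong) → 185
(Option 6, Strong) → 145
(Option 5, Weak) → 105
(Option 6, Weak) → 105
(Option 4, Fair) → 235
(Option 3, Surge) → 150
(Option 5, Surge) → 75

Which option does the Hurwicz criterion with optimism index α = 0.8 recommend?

Option 1: 0.8·230 + 0.2·25 = 189
Option 2: 0.8·230 + 0.2·20 = 188
Option 3: 0.8·185 + 0.2·(-80) = 132
Option 4: 0.8·235 + 0.2·(-75) = 173
Option 5: 0.8·105 + 0.2·(-55) = 73
Option 6: 0.8·145 + 0.2·(-45) = 107
Highest Hurwicz score = 189 → Option 1.

Option 1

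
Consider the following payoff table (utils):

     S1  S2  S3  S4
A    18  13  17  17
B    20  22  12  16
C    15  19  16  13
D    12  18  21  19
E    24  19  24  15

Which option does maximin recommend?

Row minima: A=13, B=12, C=13, D=12, E=15
Best worst-case = 15 → E.

E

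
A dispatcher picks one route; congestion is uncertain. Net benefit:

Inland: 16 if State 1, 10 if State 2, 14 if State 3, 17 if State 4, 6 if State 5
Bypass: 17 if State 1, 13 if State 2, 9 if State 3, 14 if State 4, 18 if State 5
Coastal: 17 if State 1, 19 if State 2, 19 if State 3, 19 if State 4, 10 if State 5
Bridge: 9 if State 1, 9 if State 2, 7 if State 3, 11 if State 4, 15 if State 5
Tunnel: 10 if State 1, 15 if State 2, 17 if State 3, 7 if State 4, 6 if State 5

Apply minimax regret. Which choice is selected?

Column bests: State 1=17, State 2=19, State 3=19, State 4=19, State 5=18.
Inland regrets: 1, 9, 5, 2, 12 → max 12
Bypass regrets: 0, 6, 10, 5, 0 → max 10
Coastal regrets: 0, 0, 0, 0, 8 → max 8
Bridge regrets: 8, 10, 12, 8, 3 → max 12
Tunnel regrets: 7, 4, 2, 12, 12 → max 12
Smallest max regret = 8 → Coastal.

Coastal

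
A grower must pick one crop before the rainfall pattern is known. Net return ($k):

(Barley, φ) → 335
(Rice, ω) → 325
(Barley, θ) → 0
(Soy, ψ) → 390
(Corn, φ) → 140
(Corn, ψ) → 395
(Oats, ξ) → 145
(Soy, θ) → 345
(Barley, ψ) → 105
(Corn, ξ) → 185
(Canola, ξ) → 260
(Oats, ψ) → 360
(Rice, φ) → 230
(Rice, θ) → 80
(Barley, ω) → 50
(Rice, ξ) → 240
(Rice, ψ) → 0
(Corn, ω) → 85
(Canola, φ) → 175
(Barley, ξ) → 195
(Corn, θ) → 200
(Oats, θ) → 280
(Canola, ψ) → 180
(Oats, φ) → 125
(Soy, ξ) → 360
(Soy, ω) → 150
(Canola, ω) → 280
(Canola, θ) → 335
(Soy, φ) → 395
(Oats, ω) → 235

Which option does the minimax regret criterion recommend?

Soy

Column bests: θ=345, φ=395, ψ=395, ω=325, ξ=360.
Corn regrets: 145, 255, 0, 240, 175 → max 255
Barley regrets: 345, 60, 290, 275, 165 → max 345
Oats regrets: 65, 270, 35, 90, 215 → max 270
Rice regrets: 265, 165, 395, 0, 120 → max 395
Canola regrets: 10, 220, 215, 45, 100 → max 220
Soy regrets: 0, 0, 5, 175, 0 → max 175
Smallest max regret = 175 → Soy.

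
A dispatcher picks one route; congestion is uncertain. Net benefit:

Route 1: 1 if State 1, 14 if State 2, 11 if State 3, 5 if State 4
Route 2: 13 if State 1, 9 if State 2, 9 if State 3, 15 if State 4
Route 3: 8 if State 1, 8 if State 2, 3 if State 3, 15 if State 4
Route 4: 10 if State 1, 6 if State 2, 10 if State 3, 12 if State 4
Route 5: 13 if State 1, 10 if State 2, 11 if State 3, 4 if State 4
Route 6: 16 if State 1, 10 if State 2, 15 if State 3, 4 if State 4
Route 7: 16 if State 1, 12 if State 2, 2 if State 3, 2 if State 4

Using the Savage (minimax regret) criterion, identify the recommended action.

Column bests: State 1=16, State 2=14, State 3=15, State 4=15.
Route 1 regrets: 15, 0, 4, 10 → max 15
Route 2 regrets: 3, 5, 6, 0 → max 6
Route 3 regrets: 8, 6, 12, 0 → max 12
Route 4 regrets: 6, 8, 5, 3 → max 8
Route 5 regrets: 3, 4, 4, 11 → max 11
Route 6 regrets: 0, 4, 0, 11 → max 11
Route 7 regrets: 0, 2, 13, 13 → max 13
Smallest max regret = 6 → Route 2.

Route 2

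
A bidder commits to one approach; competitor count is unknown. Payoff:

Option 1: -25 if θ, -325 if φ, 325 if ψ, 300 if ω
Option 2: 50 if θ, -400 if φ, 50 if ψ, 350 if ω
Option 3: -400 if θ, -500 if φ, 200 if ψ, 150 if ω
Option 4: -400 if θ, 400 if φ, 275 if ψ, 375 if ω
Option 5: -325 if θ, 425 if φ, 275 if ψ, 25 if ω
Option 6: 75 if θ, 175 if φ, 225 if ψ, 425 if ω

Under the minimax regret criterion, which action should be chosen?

Option 6

Column bests: θ=75, φ=425, ψ=325, ω=425.
Option 1 regrets: 100, 750, 0, 125 → max 750
Option 2 regrets: 25, 825, 275, 75 → max 825
Option 3 regrets: 475, 925, 125, 275 → max 925
Option 4 regrets: 475, 25, 50, 50 → max 475
Option 5 regrets: 400, 0, 50, 400 → max 400
Option 6 regrets: 0, 250, 100, 0 → max 250
Smallest max regret = 250 → Option 6.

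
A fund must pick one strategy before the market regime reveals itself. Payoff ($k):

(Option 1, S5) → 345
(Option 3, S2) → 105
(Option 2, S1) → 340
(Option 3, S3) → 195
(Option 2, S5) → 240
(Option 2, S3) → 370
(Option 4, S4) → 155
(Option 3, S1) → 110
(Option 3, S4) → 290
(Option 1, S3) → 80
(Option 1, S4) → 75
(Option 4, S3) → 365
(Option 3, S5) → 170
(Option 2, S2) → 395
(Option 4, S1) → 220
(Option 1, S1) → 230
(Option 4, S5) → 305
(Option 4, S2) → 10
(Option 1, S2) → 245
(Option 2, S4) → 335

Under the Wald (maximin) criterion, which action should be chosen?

Row minima: Option 1=75, Option 2=240, Option 3=105, Option 4=10
Best worst-case = 240 → Option 2.

Option 2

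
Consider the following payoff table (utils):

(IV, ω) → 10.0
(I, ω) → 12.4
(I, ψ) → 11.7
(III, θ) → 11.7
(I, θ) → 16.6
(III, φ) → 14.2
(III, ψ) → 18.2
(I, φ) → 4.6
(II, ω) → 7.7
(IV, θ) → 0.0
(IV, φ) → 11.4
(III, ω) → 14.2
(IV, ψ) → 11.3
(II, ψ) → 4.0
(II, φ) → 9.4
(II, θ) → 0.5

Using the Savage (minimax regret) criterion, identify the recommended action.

III

Column bests: θ=16.6, φ=14.2, ψ=18.2, ω=14.2.
I regrets: 0.0, 9.6, 6.5, 1.8 → max 9.6
II regrets: 16.1, 4.8, 14.2, 6.5 → max 16.1
III regrets: 4.9, 0.0, 0.0, 0.0 → max 4.9
IV regrets: 16.6, 2.8, 6.9, 4.2 → max 16.6
Smallest max regret = 4.9 → III.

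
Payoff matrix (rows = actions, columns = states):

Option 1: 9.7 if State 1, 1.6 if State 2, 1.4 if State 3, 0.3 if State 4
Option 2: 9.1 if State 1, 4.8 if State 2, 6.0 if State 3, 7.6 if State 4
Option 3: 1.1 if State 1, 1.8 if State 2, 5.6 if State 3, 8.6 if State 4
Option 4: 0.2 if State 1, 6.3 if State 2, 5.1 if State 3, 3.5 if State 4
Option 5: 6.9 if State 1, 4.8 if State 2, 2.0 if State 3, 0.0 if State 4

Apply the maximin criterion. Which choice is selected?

Option 2

Row minima: Option 1=0.3, Option 2=4.8, Option 3=1.1, Option 4=0.2, Option 5=0.0
Best worst-case = 4.8 → Option 2.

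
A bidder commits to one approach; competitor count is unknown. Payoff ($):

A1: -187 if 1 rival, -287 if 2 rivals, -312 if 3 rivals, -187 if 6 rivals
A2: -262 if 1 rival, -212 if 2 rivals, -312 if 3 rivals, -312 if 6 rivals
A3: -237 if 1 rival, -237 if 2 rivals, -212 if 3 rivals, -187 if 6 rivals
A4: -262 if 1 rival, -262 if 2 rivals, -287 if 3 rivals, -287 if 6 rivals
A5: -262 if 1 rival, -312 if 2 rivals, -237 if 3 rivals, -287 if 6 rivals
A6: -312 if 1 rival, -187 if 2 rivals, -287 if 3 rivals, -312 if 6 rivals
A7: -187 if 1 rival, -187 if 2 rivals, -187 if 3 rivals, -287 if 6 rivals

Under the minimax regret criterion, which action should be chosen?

Column bests: 1 rival=-187, 2 rivals=-187, 3 rivals=-187, 6 rivals=-187.
A1 regrets: 0, 100, 125, 0 → max 125
A2 regrets: 75, 25, 125, 125 → max 125
A3 regrets: 50, 50, 25, 0 → max 50
A4 regrets: 75, 75, 100, 100 → max 100
A5 regrets: 75, 125, 50, 100 → max 125
A6 regrets: 125, 0, 100, 125 → max 125
A7 regrets: 0, 0, 0, 100 → max 100
Smallest max regret = 50 → A3.

A3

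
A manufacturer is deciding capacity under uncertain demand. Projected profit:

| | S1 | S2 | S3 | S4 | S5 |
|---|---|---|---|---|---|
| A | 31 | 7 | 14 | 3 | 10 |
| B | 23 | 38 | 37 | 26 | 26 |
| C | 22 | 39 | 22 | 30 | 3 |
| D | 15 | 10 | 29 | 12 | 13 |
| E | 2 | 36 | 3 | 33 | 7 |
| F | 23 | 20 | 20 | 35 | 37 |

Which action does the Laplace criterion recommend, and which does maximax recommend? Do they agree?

Row averages: A=13, B=30, C=23.2, D=15.8, E=16.2, F=27
Highest average = 30 → B.
Row maxima: A=31, B=38, C=39, D=29, E=36, F=37
Best best-case = 39 → C.

laplace → B; maximax → C (disagree)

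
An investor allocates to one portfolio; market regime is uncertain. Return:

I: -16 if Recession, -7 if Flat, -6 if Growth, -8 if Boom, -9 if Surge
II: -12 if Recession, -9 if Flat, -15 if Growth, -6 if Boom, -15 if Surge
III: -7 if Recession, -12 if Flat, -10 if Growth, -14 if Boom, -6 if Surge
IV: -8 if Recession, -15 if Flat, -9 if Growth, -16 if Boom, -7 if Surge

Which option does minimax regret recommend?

Column bests: Recession=-7, Flat=-7, Growth=-6, Boom=-6, Surge=-6.
I regrets: 9, 0, 0, 2, 3 → max 9
II regrets: 5, 2, 9, 0, 9 → max 9
III regrets: 0, 5, 4, 8, 0 → max 8
IV regrets: 1, 8, 3, 10, 1 → max 10
Smallest max regret = 8 → III.

III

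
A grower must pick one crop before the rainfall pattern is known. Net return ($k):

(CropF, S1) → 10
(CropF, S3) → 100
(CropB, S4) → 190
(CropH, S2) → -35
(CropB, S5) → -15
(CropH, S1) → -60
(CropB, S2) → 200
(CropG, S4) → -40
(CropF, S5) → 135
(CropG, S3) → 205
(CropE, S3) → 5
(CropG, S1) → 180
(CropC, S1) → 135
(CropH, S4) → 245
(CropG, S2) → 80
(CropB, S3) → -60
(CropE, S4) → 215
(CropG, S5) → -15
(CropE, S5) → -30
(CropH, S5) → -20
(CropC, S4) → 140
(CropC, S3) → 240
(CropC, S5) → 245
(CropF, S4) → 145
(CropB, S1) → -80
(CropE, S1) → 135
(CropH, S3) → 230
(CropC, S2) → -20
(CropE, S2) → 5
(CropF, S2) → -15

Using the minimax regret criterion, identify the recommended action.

Column bests: S1=180, S2=200, S3=240, S4=245, S5=245.
CropC regrets: 45, 220, 0, 105, 0 → max 220
CropE regrets: 45, 195, 235, 30, 275 → max 275
CropB regrets: 260, 0, 300, 55, 260 → max 300
CropH regrets: 240, 235, 10, 0, 265 → max 265
CropG regrets: 0, 120, 35, 285, 260 → max 285
CropF regrets: 170, 215, 140, 100, 110 → max 215
Smallest max regret = 215 → CropF.

CropF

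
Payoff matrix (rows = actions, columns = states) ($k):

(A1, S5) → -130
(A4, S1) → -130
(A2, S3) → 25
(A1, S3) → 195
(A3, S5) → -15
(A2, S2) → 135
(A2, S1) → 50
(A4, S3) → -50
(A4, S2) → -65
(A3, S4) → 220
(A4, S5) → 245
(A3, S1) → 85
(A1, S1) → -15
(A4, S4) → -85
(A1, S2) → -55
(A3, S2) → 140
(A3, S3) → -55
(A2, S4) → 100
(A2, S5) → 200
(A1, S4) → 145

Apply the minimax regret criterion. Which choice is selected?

Column bests: S1=85, S2=140, S3=195, S4=220, S5=245.
A1 regrets: 100, 195, 0, 75, 375 → max 375
A2 regrets: 35, 5, 170, 120, 45 → max 170
A3 regrets: 0, 0, 250, 0, 260 → max 260
A4 regrets: 215, 205, 245, 305, 0 → max 305
Smallest max regret = 170 → A2.

A2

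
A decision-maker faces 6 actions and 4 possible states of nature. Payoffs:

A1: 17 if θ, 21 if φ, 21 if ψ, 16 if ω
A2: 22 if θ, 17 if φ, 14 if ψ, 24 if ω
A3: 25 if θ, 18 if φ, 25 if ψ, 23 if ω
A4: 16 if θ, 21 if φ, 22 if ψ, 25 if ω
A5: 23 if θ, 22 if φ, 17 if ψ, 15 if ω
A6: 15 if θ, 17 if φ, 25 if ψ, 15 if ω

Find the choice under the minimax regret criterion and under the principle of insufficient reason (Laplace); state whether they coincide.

minimax regret → A3; laplace → A3 (agree)

Column bests: θ=25, φ=22, ψ=25, ω=25.
A1 regrets: 8, 1, 4, 9 → max 9
A2 regrets: 3, 5, 11, 1 → max 11
A3 regrets: 0, 4, 0, 2 → max 4
A4 regrets: 9, 1, 3, 0 → max 9
A5 regrets: 2, 0, 8, 10 → max 10
A6 regrets: 10, 5, 0, 10 → max 10
Smallest max regret = 4 → A3.
Row averages: A1=18.75, A2=19.25, A3=22.75, A4=21, A5=19.25, A6=18
Highest average = 22.75 → A3.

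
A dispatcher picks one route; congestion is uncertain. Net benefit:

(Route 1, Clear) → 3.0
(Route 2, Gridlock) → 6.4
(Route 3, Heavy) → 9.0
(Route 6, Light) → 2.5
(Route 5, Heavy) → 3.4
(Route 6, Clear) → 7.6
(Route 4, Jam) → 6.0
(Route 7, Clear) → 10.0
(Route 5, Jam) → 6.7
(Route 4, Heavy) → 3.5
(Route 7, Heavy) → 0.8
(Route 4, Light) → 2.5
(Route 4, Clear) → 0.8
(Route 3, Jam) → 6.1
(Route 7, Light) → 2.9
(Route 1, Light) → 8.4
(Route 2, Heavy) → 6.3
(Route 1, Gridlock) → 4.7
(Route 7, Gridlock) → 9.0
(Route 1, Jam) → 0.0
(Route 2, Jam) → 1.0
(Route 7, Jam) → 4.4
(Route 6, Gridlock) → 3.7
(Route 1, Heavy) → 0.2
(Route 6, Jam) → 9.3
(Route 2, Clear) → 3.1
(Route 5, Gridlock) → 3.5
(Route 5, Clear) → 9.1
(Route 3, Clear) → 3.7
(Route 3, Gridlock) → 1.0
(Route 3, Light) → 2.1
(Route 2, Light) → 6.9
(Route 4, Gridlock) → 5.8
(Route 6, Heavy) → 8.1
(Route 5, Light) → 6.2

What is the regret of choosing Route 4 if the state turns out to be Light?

Best payoff under Light is 8.4.
Regret = 8.4 − 2.5 = 5.9.

5.9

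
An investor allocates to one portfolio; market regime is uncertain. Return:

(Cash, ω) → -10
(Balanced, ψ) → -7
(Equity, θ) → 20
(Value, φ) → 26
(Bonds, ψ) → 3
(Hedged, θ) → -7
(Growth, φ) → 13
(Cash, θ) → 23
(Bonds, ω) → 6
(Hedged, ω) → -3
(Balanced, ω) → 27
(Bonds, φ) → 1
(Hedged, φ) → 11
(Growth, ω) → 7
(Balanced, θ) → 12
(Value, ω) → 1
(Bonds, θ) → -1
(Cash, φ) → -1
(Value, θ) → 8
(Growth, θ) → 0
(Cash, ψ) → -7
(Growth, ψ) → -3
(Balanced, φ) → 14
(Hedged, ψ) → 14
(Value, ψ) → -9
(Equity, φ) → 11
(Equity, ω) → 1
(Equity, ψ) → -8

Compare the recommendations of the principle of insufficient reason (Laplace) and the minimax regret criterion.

laplace → Balanced; minimax regret → Balanced (agree)

Row averages: Growth=4.25, Hedged=3.75, Equity=6, Balanced=11.5, Value=6.5, Cash=1.25, Bonds=2.25
Highest average = 11.5 → Balanced.
Column bests: θ=23, φ=26, ψ=14, ω=27.
Growth regrets: 23, 13, 17, 20 → max 23
Hedged regrets: 30, 15, 0, 30 → max 30
Equity regrets: 3, 15, 22, 26 → max 26
Balanced regrets: 11, 12, 21, 0 → max 21
Value regrets: 15, 0, 23, 26 → max 26
Cash regrets: 0, 27, 21, 37 → max 37
Bonds regrets: 24, 25, 11, 21 → max 25
Smallest max regret = 21 → Balanced.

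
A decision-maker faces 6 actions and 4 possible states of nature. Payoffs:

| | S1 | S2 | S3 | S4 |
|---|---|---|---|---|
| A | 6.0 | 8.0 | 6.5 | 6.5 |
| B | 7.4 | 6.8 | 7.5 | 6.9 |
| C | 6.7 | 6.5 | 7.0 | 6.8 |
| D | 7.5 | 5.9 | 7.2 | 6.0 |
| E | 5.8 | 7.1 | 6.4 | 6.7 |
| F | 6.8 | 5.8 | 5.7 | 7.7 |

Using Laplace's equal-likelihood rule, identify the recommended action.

B

Row averages: A=6.75, B=7.15, C=6.75, D=6.65, E=6.5, F=6.5
Highest average = 7.15 → B.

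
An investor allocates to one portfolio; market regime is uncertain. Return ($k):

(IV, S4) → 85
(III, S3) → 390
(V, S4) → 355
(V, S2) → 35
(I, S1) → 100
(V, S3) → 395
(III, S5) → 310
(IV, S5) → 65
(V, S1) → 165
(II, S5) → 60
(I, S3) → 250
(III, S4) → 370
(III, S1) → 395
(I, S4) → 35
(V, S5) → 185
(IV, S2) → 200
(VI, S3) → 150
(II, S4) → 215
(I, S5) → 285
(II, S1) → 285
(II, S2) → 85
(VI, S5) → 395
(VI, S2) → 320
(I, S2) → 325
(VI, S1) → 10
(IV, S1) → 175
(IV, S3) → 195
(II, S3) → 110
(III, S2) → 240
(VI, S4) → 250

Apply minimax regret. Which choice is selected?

III

Column bests: S1=395, S2=325, S3=395, S4=370, S5=395.
I regrets: 295, 0, 145, 335, 110 → max 335
II regrets: 110, 240, 285, 155, 335 → max 335
III regrets: 0, 85, 5, 0, 85 → max 85
IV regrets: 220, 125, 200, 285, 330 → max 330
V regrets: 230, 290, 0, 15, 210 → max 290
VI regrets: 385, 5, 245, 120, 0 → max 385
Smallest max regret = 85 → III.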